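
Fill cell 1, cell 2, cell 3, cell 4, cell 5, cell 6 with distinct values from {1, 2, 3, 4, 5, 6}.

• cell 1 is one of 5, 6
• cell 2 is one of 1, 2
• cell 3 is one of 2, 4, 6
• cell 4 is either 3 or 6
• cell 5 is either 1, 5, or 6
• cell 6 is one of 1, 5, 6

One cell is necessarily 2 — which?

cell 2

The 6 variables together cover exactly {1, 2, 3, 4, 5, 6} — 6 values for 6 variables — and 3 appears only in cell 4's list, so cell 4 = 3.
Among the 5 still-open variables, 4 fits only cell 3 (and all 5 values in {1, 2, 4, 5, 6} must be used), so cell 3 = 4.
Among the 4 still-open variables, 2 fits only cell 2 (and all 4 values in {1, 2, 5, 6} must be used), so cell 2 = 2.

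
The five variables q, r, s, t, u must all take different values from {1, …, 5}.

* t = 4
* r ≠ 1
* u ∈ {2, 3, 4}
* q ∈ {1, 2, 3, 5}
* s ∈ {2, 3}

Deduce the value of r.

t has just one choice, so t = 4. So r, u can't be 4.
Among the 4 still-open variables, 1 fits only q (and all 4 values in {1, 2, 3, 5} must be used), so q = 1.
The 3 still-open variables draw from only 3 values {2, 3, 5}, so each is used; only r can be 5, hence r = 5.

5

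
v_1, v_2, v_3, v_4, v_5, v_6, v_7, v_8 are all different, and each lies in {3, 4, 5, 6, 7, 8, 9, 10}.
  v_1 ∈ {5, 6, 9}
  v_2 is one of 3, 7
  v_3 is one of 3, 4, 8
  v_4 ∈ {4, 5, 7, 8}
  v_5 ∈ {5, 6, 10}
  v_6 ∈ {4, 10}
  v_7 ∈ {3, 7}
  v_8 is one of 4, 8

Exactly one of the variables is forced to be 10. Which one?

Among the 8 variables, 9 fits only v_1 (and all 8 values in {3, 4, 5, 6, 7, 8, 9, 10} must be used), so v_1 = 9.
The 7 still-open variables together cover exactly {3, 4, 5, 6, 7, 8, 10} — 7 values for 7 variables — and 6 appears only in v_5's list, so v_5 = 6.
Among the 6 still-open variables, 5 fits only v_4 (and all 6 values in {3, 4, 5, 7, 8, 10} must be used), so v_4 = 5.
The 5 still-open variables draw from only 5 values {3, 4, 7, 8, 10}, so each is used; only v_6 can be 10, hence v_6 = 10.

v_6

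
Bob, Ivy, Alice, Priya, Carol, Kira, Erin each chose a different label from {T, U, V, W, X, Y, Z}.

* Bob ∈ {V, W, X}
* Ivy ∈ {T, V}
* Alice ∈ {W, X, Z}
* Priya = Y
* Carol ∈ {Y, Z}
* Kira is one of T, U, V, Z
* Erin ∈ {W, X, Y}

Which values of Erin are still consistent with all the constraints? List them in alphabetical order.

W, X

Priya's domain is down to {Y}, so Priya = Y. Remove Y from Carol, Erin.
Carol's domain is down to {Z}, so Carol = Z. So Alice, Kira can't be Z.
The 5 still-open variables together cover exactly {T, U, V, W, X} — 5 values for 5 variables — and U appears only in Kira's list, so Kira = U.
Among the 4 still-open variables, T fits only Ivy (and all 4 values in {T, V, W, X} must be used), so Ivy = T.
The 3 still-open variables draw from only 3 values {V, W, X}, so each is used; only Bob can be V, hence Bob = V.
No further eliminations apply; Erin can still be any of W, X.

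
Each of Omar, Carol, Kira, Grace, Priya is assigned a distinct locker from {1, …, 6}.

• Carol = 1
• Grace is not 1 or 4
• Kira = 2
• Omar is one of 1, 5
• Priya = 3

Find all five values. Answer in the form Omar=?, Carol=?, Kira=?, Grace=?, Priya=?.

Omar=5, Carol=1, Kira=2, Grace=6, Priya=3

Carol must be 1 (only option left). Strike 1 from Omar.
Kira must be 2 (only option left). Strike 2 from Grace.
Priya has just one choice, so Priya = 3. Strike 3 from Grace.
Omar must be 5 (only option left). Strike 5 from Grace.
Grace has just one choice, so Grace = 6.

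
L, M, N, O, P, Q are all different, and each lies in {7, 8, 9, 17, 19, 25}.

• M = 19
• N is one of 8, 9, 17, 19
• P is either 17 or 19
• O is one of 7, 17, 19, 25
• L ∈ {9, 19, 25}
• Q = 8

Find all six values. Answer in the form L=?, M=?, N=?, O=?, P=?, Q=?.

M must be 19 (only option left). Remove 19 from L, N, O, P.
P's domain is down to {17}, so P = 17. Remove 17 from N, O.
That leaves Q = 8. So N can't be 8.
N has just one choice, so N = 9. Eliminate 9 elsewhere: L.
L has just one choice, so L = 25. Eliminate 25 elsewhere: O.
That leaves O = 7.

L=25, M=19, N=9, O=7, P=17, Q=8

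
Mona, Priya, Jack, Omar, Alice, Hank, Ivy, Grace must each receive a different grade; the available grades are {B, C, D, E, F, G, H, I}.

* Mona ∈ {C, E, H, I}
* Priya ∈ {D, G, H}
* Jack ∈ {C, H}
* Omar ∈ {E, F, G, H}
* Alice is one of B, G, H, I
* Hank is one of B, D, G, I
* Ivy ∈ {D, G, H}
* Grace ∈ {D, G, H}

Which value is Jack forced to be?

C

The 8 variables together cover exactly {B, C, D, E, F, G, H, I} — 8 values for 8 variables — and F appears only in Omar's list, so Omar = F.
The 7 still-open variables together cover exactly {B, C, D, E, G, H, I} — 7 values for 7 variables — and E appears only in Mona's list, so Mona = E.
The 6 still-open variables together cover exactly {B, C, D, G, H, I} — 6 values for 6 variables — and C appears only in Jack's list, so Jack = C.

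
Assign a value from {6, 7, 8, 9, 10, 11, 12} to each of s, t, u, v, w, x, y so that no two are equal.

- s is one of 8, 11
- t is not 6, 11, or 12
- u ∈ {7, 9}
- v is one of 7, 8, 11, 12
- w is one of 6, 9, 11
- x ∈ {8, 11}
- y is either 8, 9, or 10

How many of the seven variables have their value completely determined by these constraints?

2

The 7 variables draw from only 7 values {6, 7, 8, 9, 10, 11, 12}, so each is used; only w can be 6, hence w = 6.
The 6 still-open variables draw from only 6 values {7, 8, 9, 10, 11, 12}, so each is used; only v can be 12, hence v = 12.
s and x share exactly the 2 values {8, 11}; by pigeonhole those values go to them, so strike 8, 11 from t, y.
Determined: v=12, w=6. The other variables each still have more than one consistent value. That makes 2.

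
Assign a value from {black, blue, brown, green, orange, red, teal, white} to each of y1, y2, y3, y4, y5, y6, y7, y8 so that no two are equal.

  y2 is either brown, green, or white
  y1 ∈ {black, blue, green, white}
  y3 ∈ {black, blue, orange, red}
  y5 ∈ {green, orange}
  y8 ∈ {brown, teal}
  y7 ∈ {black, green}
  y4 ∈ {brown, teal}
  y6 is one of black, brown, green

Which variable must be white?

y2

The 8 variables draw from only 8 values {black, blue, brown, green, orange, red, teal, white}, so each is used; only y3 can be red, hence y3 = red.
The 7 still-open variables draw from only 7 values {black, blue, brown, green, orange, teal, white}, so each is used; only y1 can be blue, hence y1 = blue.
Among the 6 still-open variables, orange fits only y5 (and all 6 values in {black, brown, green, orange, teal, white} must be used), so y5 = orange.
The 5 still-open variables together cover exactly {black, brown, green, teal, white} — 5 values for 5 variables — and white appears only in y2's list, so y2 = white.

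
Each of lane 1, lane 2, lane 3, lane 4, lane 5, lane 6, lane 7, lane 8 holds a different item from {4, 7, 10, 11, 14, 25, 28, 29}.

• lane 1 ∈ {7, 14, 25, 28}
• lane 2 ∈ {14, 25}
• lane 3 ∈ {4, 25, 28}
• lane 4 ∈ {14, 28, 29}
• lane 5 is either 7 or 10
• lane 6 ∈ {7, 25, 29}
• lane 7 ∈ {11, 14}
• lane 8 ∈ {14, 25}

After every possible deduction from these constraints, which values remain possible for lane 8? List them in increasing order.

The 8 variables draw from only 8 values {4, 7, 10, 11, 14, 25, 28, 29}, so each is used; only lane 3 can be 4, hence lane 3 = 4.
Among the 7 still-open variables, 10 fits only lane 5 (and all 7 values in {7, 10, 11, 14, 25, 28, 29} must be used), so lane 5 = 10.
Among the 6 still-open variables, 11 fits only lane 7 (and all 6 values in {7, 11, 14, 25, 28, 29} must be used), so lane 7 = 11.
The 2 variables lane 2 and lane 8 are confined to {14, 25}, which locks those values in; drop them from lane 1, lane 4, lane 6.
No further eliminations apply; lane 8 can still be any of 14, 25.

14, 25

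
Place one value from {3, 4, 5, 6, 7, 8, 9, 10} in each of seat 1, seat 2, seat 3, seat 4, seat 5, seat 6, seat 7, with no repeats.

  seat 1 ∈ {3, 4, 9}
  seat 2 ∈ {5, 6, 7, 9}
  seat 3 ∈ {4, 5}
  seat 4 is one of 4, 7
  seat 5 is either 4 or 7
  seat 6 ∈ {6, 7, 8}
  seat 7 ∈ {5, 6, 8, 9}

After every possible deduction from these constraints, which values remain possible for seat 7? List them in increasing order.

The 7 variables draw from only 7 values {3, 4, 5, 6, 7, 8, 9}, so each is used; only seat 1 can be 3, hence seat 1 = 3.
seat 4 and seat 5 between them cover only {4, 7} — a naked pair. Remove those values from seat 2, seat 3, seat 6.
seat 3 has just one choice, so seat 3 = 5. Remove 5 from seat 2, seat 7.
No further eliminations apply; seat 7 can still be any of 6, 8, 9.

6, 8, 9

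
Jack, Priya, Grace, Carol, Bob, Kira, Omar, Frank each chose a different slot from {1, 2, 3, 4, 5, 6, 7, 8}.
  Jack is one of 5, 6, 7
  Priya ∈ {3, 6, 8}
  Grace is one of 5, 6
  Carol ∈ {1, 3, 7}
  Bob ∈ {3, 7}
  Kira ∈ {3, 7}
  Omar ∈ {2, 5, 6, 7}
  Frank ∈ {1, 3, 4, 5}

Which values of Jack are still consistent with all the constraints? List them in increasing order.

5, 6

Among the 8 variables, 2 fits only Omar (and all 8 values in {1, 2, 3, 4, 5, 6, 7, 8} must be used), so Omar = 2.
The 7 still-open variables together cover exactly {1, 3, 4, 5, 6, 7, 8} — 7 values for 7 variables — and 4 appears only in Frank's list, so Frank = 4.
Among the 6 still-open variables, 1 fits only Carol (and all 6 values in {1, 3, 5, 6, 7, 8} must be used), so Carol = 1.
The 5 still-open variables together cover exactly {3, 5, 6, 7, 8} — 5 values for 5 variables — and 8 appears only in Priya's list, so Priya = 8.
Bob and Kira share exactly the 2 values {3, 7}; by pigeonhole those values go to them, so strike 3, 7 from Jack.
No further eliminations apply; Jack can still be any of 5, 6.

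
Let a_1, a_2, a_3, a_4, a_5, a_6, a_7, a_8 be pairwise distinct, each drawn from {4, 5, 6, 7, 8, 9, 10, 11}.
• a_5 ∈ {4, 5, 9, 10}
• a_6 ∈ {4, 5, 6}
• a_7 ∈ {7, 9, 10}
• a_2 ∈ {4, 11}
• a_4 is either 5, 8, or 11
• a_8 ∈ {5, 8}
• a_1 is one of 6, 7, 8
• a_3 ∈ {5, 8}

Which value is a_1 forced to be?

a_3 and a_8 between them cover only {5, 8} — a naked pair. Remove those values from a_1, a_4, a_5, a_6.
a_4 has just one choice, so a_4 = 11. Strike 11 from a_2.
a_2's domain is down to {4}, so a_2 = 4. Eliminate 4 elsewhere: a_5, a_6.
a_6's domain is down to {6}, so a_6 = 6. Remove 6 from a_1.
So a_1 = 7.

7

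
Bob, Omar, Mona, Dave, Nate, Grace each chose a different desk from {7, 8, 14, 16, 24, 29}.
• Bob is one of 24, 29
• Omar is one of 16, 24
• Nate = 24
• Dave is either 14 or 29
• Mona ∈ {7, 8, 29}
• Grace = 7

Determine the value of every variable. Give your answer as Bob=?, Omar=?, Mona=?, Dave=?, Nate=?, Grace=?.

Nate has just one choice, so Nate = 24. Eliminate 24 elsewhere: Bob, Omar.
Grace has just one choice, so Grace = 7. So Mona can't be 7.
Bob's domain is down to {29}, so Bob = 29. So Mona, Dave can't be 29.
Omar has just one choice, so Omar = 16.
Mona must be 8 (only option left).
Dave has just one choice, so Dave = 14.

Bob=29, Omar=16, Mona=8, Dave=14, Nate=24, Grace=7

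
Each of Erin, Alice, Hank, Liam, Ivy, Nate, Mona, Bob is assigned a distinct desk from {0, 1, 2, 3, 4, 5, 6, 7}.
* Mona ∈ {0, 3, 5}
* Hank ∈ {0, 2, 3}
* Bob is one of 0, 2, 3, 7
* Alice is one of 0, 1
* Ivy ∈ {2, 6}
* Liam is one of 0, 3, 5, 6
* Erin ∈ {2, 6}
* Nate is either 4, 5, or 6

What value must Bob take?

The 8 variables draw from only 8 values {0, 1, 2, 3, 4, 5, 6, 7}, so each is used; only Alice can be 1, hence Alice = 1.
The 7 still-open variables together cover exactly {0, 2, 3, 4, 5, 6, 7} — 7 values for 7 variables — and 4 appears only in Nate's list, so Nate = 4.
Among the 6 still-open variables, 7 fits only Bob (and all 6 values in {0, 2, 3, 5, 6, 7} must be used), so Bob = 7.

7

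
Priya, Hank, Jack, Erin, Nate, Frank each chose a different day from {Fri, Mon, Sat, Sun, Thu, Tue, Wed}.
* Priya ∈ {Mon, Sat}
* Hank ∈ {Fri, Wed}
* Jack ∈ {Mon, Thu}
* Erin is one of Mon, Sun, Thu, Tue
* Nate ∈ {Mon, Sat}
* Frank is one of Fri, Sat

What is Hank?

Wed

Priya and Nate between them cover only {Mon, Sat} — a naked pair. Remove those values from Jack, Erin, Frank.
Jack must be Thu (only option left). Eliminate Thu elsewhere: Erin.
That leaves Frank = Fri. Eliminate Fri elsewhere: Hank.
So Hank = Wed.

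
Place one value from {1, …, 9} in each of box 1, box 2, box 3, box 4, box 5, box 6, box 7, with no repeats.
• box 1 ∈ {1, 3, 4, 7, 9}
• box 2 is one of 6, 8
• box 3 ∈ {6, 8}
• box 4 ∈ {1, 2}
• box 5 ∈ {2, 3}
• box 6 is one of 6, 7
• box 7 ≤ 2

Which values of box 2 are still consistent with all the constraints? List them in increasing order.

The 2 variables box 2 and box 3 are confined to {6, 8}, which locks those values in; drop them from box 6.
box 6 must be 7 (only option left). So box 1 can't be 7.
box 4 and box 7 share exactly the 2 values {1, 2}; by pigeonhole those values go to them, so strike 1, 2 from box 1, box 5.
box 5 has just one choice, so box 5 = 3. Remove 3 from box 1.
No further eliminations apply; box 2 can still be any of 6, 8.

6, 8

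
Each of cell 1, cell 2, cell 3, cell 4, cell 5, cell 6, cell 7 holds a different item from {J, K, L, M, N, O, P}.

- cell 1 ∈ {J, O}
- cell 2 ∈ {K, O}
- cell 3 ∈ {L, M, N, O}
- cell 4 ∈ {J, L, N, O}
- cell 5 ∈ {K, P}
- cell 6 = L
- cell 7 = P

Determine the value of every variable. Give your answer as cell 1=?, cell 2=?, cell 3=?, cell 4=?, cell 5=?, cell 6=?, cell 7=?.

cell 1=J, cell 2=O, cell 3=M, cell 4=N, cell 5=K, cell 6=L, cell 7=P

cell 6 has just one choice, so cell 6 = L. Strike L from cell 3, cell 4.
cell 7 must be P (only option left). Strike P from cell 5.
That leaves cell 5 = K. So cell 2 can't be K.
That leaves cell 2 = O. Eliminate O elsewhere: cell 1, cell 3, cell 4.
cell 1's domain is down to {J}, so cell 1 = J. Eliminate J elsewhere: cell 4.
That leaves cell 4 = N. Remove N from cell 3.
cell 3 must be M (only option left).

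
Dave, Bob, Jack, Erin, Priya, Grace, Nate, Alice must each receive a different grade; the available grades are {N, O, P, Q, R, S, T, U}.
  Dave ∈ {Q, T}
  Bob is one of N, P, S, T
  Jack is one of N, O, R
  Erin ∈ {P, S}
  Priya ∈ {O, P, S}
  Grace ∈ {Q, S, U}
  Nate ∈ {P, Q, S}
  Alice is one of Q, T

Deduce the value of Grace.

The 8 variables draw from only 8 values {N, O, P, Q, R, S, T, U}, so each is used; only Jack can be R, hence Jack = R.
The 7 still-open variables draw from only 7 values {N, O, P, Q, S, T, U}, so each is used; only Bob can be N, hence Bob = N.
The 6 still-open variables draw from only 6 values {O, P, Q, S, T, U}, so each is used; only Priya can be O, hence Priya = O.
The 5 still-open variables draw from only 5 values {P, Q, S, T, U}, so each is used; only Grace can be U, hence Grace = U.

U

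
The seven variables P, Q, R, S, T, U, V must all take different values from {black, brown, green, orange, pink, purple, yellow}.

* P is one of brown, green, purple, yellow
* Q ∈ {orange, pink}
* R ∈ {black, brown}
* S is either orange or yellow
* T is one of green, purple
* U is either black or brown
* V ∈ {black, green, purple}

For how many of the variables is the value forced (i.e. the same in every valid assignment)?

The 7 variables together cover exactly {black, brown, green, orange, pink, purple, yellow} — 7 values for 7 variables — and pink appears only in Q's list, so Q = pink.
Among the 6 still-open variables, orange fits only S (and all 6 values in {black, brown, green, orange, purple, yellow} must be used), so S = orange.
The 5 still-open variables together cover exactly {black, brown, green, purple, yellow} — 5 values for 5 variables — and yellow appears only in P's list, so P = yellow.
R and U between them cover only {black, brown} — a naked pair. Remove those values from V.
Determined: P=yellow, Q=pink, S=orange. The other variables each still have more than one consistent value. That makes 3.

3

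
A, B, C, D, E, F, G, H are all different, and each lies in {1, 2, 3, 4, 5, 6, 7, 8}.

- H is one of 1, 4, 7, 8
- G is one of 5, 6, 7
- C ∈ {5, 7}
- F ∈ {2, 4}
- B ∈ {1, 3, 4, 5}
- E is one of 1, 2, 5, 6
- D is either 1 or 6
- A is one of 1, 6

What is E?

2

The 8 variables together cover exactly {1, 2, 3, 4, 5, 6, 7, 8} — 8 values for 8 variables — and 3 appears only in B's list, so B = 3.
The 7 still-open variables draw from only 7 values {1, 2, 4, 5, 6, 7, 8}, so each is used; only H can be 8, hence H = 8.
Among the 6 still-open variables, 4 fits only F (and all 6 values in {1, 2, 4, 5, 6, 7} must be used), so F = 4.
Among the 5 still-open variables, 2 fits only E (and all 5 values in {1, 2, 5, 6, 7} must be used), so E = 2.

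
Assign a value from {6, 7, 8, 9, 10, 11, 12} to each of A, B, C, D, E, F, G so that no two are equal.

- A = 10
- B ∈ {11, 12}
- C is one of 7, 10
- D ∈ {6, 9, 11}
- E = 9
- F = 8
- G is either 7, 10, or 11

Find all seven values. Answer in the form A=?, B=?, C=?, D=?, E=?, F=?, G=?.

A has just one choice, so A = 10. Strike 10 from C, G.
C must be 7 (only option left). Eliminate 7 elsewhere: G.
E must be 9 (only option left). Strike 9 from D.
F has just one choice, so F = 8.
That leaves G = 11. So B, D can't be 11.
That leaves B = 12.
D must be 6 (only option left).

A=10, B=12, C=7, D=6, E=9, F=8, G=11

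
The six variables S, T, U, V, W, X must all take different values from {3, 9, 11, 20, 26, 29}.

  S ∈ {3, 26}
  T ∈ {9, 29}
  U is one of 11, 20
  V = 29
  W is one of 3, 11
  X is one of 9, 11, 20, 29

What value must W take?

V's domain is down to {29}, so V = 29. So T, X can't be 29.
That leaves T = 9. So X can't be 9.
The 4 still-open variables draw from only 4 values {3, 11, 20, 26}, so each is used; only S can be 26, hence S = 26.
The 3 still-open variables draw from only 3 values {3, 11, 20}, so each is used; only W can be 3, hence W = 3.

3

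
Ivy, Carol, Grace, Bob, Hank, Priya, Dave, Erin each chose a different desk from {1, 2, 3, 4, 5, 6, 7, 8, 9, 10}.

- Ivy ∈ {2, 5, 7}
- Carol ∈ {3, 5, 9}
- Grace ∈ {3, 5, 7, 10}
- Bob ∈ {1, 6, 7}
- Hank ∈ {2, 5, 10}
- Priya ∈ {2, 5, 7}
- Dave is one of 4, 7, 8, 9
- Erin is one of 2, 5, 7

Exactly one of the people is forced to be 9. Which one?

Carol

The 3 variables Ivy, Priya, Erin are confined to {2, 5, 7}, which locks those values in; drop them from Carol, Grace, Bob, Hank, Dave.
That leaves Hank = 10. So Grace can't be 10.
That leaves Grace = 3. So Carol can't be 3.
So 9 goes to Carol.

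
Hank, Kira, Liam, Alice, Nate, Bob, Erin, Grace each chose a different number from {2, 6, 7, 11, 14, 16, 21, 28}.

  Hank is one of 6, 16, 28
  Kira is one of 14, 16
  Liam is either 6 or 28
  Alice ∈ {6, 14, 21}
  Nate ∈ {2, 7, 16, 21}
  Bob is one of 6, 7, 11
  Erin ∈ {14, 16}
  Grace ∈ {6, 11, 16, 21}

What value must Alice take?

21

The 8 variables draw from only 8 values {2, 6, 7, 11, 14, 16, 21, 28}, so each is used; only Nate can be 2, hence Nate = 2.
The 7 still-open variables draw from only 7 values {6, 7, 11, 14, 16, 21, 28}, so each is used; only Bob can be 7, hence Bob = 7.
The 6 still-open variables draw from only 6 values {6, 11, 14, 16, 21, 28}, so each is used; only Grace can be 11, hence Grace = 11.
Among the 5 still-open variables, 21 fits only Alice (and all 5 values in {6, 14, 16, 21, 28} must be used), so Alice = 21.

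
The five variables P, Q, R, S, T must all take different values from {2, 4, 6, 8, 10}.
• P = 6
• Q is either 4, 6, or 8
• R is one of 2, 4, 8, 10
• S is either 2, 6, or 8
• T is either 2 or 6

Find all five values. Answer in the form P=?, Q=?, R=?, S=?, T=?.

P=6, Q=4, R=10, S=8, T=2

P's domain is down to {6}, so P = 6. Strike 6 from Q, S, T.
T must be 2 (only option left). Remove 2 from R, S.
S must be 8 (only option left). Remove 8 from Q, R.
Q must be 4 (only option left). Strike 4 from R.
R must be 10 (only option left).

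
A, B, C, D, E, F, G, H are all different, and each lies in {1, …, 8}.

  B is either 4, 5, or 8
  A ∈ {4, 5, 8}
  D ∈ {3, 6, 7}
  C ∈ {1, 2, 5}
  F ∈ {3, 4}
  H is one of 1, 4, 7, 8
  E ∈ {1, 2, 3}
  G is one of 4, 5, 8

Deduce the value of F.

3

Among the 8 variables, 6 fits only D (and all 8 values in {1, 2, 3, 4, 5, 6, 7, 8} must be used), so D = 6.
Among the 7 still-open variables, 7 fits only H (and all 7 values in {1, 2, 3, 4, 5, 7, 8} must be used), so H = 7.
A, B, G share exactly the 3 values {4, 5, 8}; by pigeonhole those values go to them, so strike 4, 5, 8 from C, F.
So F = 3.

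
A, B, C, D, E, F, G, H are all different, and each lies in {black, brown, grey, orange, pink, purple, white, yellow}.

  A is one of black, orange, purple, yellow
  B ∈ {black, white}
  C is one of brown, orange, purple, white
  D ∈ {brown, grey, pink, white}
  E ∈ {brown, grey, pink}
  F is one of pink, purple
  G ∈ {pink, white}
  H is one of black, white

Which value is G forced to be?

The 8 variables draw from only 8 values {black, brown, grey, orange, pink, purple, white, yellow}, so each is used; only A can be yellow, hence A = yellow.
Among the 7 still-open variables, orange fits only C (and all 7 values in {black, brown, grey, orange, pink, purple, white} must be used), so C = orange.
Among the 6 still-open variables, purple fits only F (and all 6 values in {black, brown, grey, pink, purple, white} must be used), so F = purple.
The 2 variables B and H are confined to {black, white}, which locks those values in; drop them from D, G.
So G = pink.

pink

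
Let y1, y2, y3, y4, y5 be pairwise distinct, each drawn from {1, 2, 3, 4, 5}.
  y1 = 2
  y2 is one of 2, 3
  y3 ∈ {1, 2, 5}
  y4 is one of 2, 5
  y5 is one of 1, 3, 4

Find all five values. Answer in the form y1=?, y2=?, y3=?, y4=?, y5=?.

y1 has just one choice, so y1 = 2. Eliminate 2 elsewhere: y2, y3, y4.
y2's domain is down to {3}, so y2 = 3. So y5 can't be 3.
That leaves y4 = 5. Eliminate 5 elsewhere: y3.
y3 has just one choice, so y3 = 1. So y5 can't be 1.
That leaves y5 = 4.

y1=2, y2=3, y3=1, y4=5, y5=4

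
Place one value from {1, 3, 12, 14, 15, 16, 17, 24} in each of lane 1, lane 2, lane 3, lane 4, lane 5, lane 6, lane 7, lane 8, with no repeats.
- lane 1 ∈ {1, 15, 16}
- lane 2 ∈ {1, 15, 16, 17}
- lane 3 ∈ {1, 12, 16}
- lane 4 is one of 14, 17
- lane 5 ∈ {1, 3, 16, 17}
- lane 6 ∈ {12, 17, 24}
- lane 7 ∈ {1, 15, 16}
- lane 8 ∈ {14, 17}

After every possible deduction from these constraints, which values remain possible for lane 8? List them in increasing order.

Among the 8 variables, 3 fits only lane 5 (and all 8 values in {1, 3, 12, 14, 15, 16, 17, 24} must be used), so lane 5 = 3.
Among the 7 still-open variables, 24 fits only lane 6 (and all 7 values in {1, 12, 14, 15, 16, 17, 24} must be used), so lane 6 = 24.
Among the 6 still-open variables, 12 fits only lane 3 (and all 6 values in {1, 12, 14, 15, 16, 17} must be used), so lane 3 = 12.
The 2 variables lane 4 and lane 8 are confined to {14, 17}, which locks those values in; drop them from lane 2.
No further eliminations apply; lane 8 can still be any of 14, 17.

14, 17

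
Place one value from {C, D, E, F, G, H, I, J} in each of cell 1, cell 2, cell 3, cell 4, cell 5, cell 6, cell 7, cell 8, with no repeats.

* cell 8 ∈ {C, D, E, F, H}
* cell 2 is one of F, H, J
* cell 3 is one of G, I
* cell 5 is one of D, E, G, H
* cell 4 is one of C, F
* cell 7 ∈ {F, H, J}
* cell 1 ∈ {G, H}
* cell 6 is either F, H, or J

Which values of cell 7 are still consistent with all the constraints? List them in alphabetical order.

F, H, J

The 8 variables together cover exactly {C, D, E, F, G, H, I, J} — 8 values for 8 variables — and I appears only in cell 3's list, so cell 3 = I.
cell 2, cell 6, cell 7 share exactly the 3 values {F, H, J}; by pigeonhole those values go to them, so strike F, H, J from cell 1, cell 4, cell 5, cell 8.
cell 1's domain is down to {G}, so cell 1 = G. Strike G from cell 5.
cell 4's domain is down to {C}, so cell 4 = C. Strike C from cell 8.
No further eliminations apply; cell 7 can still be any of F, H, J.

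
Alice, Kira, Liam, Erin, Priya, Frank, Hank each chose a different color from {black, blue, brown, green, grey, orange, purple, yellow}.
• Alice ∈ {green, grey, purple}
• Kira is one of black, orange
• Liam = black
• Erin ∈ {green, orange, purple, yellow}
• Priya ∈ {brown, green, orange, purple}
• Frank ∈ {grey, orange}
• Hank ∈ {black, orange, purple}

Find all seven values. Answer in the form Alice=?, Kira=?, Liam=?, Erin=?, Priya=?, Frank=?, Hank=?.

Liam has just one choice, so Liam = black. Remove black from Kira, Hank.
Kira must be orange (only option left). Eliminate orange elsewhere: Erin, Priya, Frank, Hank.
That leaves Frank = grey. Eliminate grey elsewhere: Alice.
Hank has just one choice, so Hank = purple. Strike purple from Alice, Erin, Priya.
That leaves Alice = green. So Erin, Priya can't be green.
That leaves Erin = yellow.
Priya has just one choice, so Priya = brown.

Alice=green, Kira=orange, Liam=black, Erin=yellow, Priya=brown, Frank=grey, Hank=purple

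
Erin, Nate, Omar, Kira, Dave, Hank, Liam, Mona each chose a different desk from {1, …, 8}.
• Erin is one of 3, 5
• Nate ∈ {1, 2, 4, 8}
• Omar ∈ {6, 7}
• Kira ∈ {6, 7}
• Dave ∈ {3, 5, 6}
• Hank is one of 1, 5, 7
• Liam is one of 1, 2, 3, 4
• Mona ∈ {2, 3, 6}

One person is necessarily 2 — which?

The 8 variables draw from only 8 values {1, 2, 3, 4, 5, 6, 7, 8}, so each is used; only Nate can be 8, hence Nate = 8.
Among the 7 still-open variables, 4 fits only Liam (and all 7 values in {1, 2, 3, 4, 5, 6, 7} must be used), so Liam = 4.
The 6 still-open variables draw from only 6 values {1, 2, 3, 5, 6, 7}, so each is used; only Hank can be 1, hence Hank = 1.
The 5 still-open variables together cover exactly {2, 3, 5, 6, 7} — 5 values for 5 variables — and 2 appears only in Mona's list, so Mona = 2.

Mona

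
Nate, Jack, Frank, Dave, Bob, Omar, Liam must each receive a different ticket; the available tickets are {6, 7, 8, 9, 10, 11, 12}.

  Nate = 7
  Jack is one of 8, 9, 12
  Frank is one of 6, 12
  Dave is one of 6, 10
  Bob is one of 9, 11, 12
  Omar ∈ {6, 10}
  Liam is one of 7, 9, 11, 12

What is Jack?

8

Nate's domain is down to {7}, so Nate = 7. Strike 7 from Liam.
Among the 6 still-open variables, 8 fits only Jack (and all 6 values in {6, 8, 9, 10, 11, 12} must be used), so Jack = 8.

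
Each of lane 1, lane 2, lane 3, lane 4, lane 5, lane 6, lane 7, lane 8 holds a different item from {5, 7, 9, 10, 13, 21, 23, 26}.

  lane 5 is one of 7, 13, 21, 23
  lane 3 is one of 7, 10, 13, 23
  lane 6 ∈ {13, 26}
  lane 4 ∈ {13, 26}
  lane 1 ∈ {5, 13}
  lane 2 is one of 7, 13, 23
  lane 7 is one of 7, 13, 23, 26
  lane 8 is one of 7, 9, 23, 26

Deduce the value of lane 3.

The 8 variables draw from only 8 values {5, 7, 9, 10, 13, 21, 23, 26}, so each is used; only lane 1 can be 5, hence lane 1 = 5.
The 7 still-open variables draw from only 7 values {7, 9, 10, 13, 21, 23, 26}, so each is used; only lane 8 can be 9, hence lane 8 = 9.
Among the 6 still-open variables, 10 fits only lane 3 (and all 6 values in {7, 10, 13, 21, 23, 26} must be used), so lane 3 = 10.

10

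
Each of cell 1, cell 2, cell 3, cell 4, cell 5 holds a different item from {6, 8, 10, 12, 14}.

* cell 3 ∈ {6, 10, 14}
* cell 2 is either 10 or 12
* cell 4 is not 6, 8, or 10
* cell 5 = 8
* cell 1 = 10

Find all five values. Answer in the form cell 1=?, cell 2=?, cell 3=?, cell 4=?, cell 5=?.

cell 1 has just one choice, so cell 1 = 10. Remove 10 from cell 2, cell 3.
cell 2 has just one choice, so cell 2 = 12. So cell 4 can't be 12.
That leaves cell 4 = 14. So cell 3 can't be 14.
That leaves cell 5 = 8.
That leaves cell 3 = 6.

cell 1=10, cell 2=12, cell 3=6, cell 4=14, cell 5=8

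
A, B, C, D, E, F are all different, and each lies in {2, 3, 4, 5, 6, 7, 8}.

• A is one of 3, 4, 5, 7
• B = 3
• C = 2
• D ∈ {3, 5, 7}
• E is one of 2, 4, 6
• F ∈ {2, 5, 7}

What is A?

4

B's domain is down to {3}, so B = 3. Strike 3 from A, D.
C's domain is down to {2}, so C = 2. So E, F can't be 2.
Among the 4 still-open variables, 6 fits only E (and all 4 values in {4, 5, 6, 7} must be used), so E = 6.
The 3 still-open variables draw from only 3 values {4, 5, 7}, so each is used; only A can be 4, hence A = 4.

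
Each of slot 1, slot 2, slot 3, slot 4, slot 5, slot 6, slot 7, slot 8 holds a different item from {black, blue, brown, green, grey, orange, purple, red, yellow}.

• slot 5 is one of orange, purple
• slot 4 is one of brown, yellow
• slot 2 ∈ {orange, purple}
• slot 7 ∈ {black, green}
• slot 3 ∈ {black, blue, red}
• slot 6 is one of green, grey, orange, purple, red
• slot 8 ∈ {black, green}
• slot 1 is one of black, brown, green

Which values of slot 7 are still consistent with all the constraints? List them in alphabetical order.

The 2 variables slot 2 and slot 5 are confined to {orange, purple}, which locks those values in; drop them from slot 6.
slot 7 and slot 8 between them cover only {black, green} — a naked pair. Remove those values from slot 1, slot 3, slot 6.
slot 1 must be brown (only option left). Eliminate brown elsewhere: slot 4.
slot 4's domain is down to {yellow}, so slot 4 = yellow.
No further eliminations apply; slot 7 can still be any of black, green.

black, green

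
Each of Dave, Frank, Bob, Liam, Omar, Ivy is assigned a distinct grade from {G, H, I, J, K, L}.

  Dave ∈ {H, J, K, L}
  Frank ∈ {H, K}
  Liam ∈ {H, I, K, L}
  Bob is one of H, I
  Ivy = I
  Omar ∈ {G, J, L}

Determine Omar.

G

Ivy must be I (only option left). So Bob, Liam can't be I.
Bob's domain is down to {H}, so Bob = H. So Dave, Frank, Liam can't be H.
Frank must be K (only option left). Eliminate K elsewhere: Dave, Liam.
Liam must be L (only option left). Eliminate L elsewhere: Dave, Omar.
That leaves Dave = J. Remove J from Omar.
So Omar = G.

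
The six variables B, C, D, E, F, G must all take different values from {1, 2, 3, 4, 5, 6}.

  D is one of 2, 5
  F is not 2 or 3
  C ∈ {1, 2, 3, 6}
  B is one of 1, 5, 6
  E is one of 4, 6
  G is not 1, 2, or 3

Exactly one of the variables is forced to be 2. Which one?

D

The 6 variables draw from only 6 values {1, 2, 3, 4, 5, 6}, so each is used; only C can be 3, hence C = 3.
The 5 still-open variables draw from only 5 values {1, 2, 4, 5, 6}, so each is used; only D can be 2, hence D = 2.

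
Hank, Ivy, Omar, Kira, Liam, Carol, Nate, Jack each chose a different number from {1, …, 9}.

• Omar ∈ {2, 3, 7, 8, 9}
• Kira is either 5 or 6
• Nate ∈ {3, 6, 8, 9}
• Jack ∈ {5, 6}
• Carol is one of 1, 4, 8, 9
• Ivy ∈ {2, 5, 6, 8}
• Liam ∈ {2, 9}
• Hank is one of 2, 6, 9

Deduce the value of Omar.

Kira and Jack share exactly the 2 values {5, 6}; by pigeonhole those values go to them, so strike 5, 6 from Hank, Ivy, Nate.
Hank and Liam between them cover only {2, 9} — a naked pair. Remove those values from Ivy, Omar, Carol, Nate.
Ivy's domain is down to {8}, so Ivy = 8. Remove 8 from Omar, Carol, Nate.
Nate's domain is down to {3}, so Nate = 3. So Omar can't be 3.
So Omar = 7.

7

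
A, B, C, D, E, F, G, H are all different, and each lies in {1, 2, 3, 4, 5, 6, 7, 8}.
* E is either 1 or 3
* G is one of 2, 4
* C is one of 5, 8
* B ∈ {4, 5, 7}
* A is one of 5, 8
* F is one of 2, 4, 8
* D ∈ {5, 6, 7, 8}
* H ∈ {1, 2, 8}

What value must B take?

7

Among the 8 variables, 3 fits only E (and all 8 values in {1, 2, 3, 4, 5, 6, 7, 8} must be used), so E = 3.
The 7 still-open variables draw from only 7 values {1, 2, 4, 5, 6, 7, 8}, so each is used; only H can be 1, hence H = 1.
Among the 6 still-open variables, 6 fits only D (and all 6 values in {2, 4, 5, 6, 7, 8} must be used), so D = 6.
The 5 still-open variables together cover exactly {2, 4, 5, 7, 8} — 5 values for 5 variables — and 7 appears only in B's list, so B = 7.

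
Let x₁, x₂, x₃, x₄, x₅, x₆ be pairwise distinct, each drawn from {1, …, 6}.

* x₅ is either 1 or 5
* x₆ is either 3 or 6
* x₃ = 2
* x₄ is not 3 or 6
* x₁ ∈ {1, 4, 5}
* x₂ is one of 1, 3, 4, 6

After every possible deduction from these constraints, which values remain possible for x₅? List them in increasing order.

1, 5

x₃ has just one choice, so x₃ = 2. Remove 2 from x₄.
The 3 variables x₁, x₄, x₅ are confined to {1, 4, 5}, which locks those values in; drop them from x₂.
No further eliminations apply; x₅ can still be any of 1, 5.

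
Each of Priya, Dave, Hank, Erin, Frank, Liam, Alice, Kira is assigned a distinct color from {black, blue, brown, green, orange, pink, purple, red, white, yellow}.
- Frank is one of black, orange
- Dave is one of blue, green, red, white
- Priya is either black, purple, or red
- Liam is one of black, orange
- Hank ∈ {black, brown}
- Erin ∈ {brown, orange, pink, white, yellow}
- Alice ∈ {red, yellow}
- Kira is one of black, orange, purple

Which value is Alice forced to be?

yellow

Frank and Liam between them cover only {black, orange} — a naked pair. Remove those values from Priya, Hank, Erin, Kira.
That leaves Hank = brown. So Erin can't be brown.
That leaves Kira = purple. Remove purple from Priya.
That leaves Priya = red. Eliminate red elsewhere: Dave, Alice.
So Alice = yellow.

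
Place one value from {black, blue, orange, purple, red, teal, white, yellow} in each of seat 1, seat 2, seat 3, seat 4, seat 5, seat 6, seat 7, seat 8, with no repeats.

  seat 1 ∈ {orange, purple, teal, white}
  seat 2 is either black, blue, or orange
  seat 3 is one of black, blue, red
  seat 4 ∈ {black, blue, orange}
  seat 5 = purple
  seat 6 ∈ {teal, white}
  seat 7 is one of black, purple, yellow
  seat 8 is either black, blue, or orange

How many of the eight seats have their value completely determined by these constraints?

3

seat 5 must be purple (only option left). So seat 1, seat 7 can't be purple.
The 7 still-open variables together cover exactly {black, blue, orange, red, teal, white, yellow} — 7 values for 7 variables — and red appears only in seat 3's list, so seat 3 = red.
The 6 still-open variables draw from only 6 values {black, blue, orange, teal, white, yellow}, so each is used; only seat 7 can be yellow, hence seat 7 = yellow.
The 3 variables seat 2, seat 4, seat 8 are confined to {black, blue, orange}, which locks those values in; drop them from seat 1.
Determined: seat 3=red, seat 5=purple, seat 7=yellow. The other seats each still have more than one consistent value. That makes 3.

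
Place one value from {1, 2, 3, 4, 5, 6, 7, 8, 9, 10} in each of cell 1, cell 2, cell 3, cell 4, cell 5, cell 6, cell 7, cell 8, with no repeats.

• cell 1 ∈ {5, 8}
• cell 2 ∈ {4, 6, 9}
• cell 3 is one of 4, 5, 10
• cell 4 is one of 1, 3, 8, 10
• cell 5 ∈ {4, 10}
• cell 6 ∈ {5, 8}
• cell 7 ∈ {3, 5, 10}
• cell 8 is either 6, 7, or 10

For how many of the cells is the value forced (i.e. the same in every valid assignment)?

2

The 2 variables cell 1 and cell 6 are confined to {5, 8}, which locks those values in; drop them from cell 3, cell 4, cell 7.
cell 3 and cell 5 between them cover only {4, 10} — a naked pair. Remove those values from cell 2, cell 4, cell 7, cell 8.
cell 7 has just one choice, so cell 7 = 3. Strike 3 from cell 4.
That leaves cell 4 = 1.
Determined: cell 4=1, cell 7=3. The other cells each still have more than one consistent value. That makes 2.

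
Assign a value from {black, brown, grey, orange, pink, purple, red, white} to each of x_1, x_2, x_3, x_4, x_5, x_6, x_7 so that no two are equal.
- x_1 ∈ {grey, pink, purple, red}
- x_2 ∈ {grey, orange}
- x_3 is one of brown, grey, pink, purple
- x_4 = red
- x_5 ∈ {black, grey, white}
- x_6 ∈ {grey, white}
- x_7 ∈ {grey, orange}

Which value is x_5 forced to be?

x_4 must be red (only option left). Eliminate red elsewhere: x_1.
x_2 and x_7 share exactly the 2 values {grey, orange}; by pigeonhole those values go to them, so strike grey, orange from x_1, x_3, x_5, x_6.
x_6 has just one choice, so x_6 = white. Eliminate white elsewhere: x_5.
So x_5 = black.

black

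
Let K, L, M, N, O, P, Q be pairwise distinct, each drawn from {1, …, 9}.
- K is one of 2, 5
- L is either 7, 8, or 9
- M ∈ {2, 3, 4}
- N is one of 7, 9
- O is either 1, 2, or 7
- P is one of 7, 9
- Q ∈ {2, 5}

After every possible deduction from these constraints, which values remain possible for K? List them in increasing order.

K and Q share exactly the 2 values {2, 5}; by pigeonhole those values go to them, so strike 2, 5 from M, O.
The 2 variables N and P are confined to {7, 9}, which locks those values in; drop them from L, O.
L must be 8 (only option left).
O has just one choice, so O = 1.
No further eliminations apply; K can still be any of 2, 5.

2, 5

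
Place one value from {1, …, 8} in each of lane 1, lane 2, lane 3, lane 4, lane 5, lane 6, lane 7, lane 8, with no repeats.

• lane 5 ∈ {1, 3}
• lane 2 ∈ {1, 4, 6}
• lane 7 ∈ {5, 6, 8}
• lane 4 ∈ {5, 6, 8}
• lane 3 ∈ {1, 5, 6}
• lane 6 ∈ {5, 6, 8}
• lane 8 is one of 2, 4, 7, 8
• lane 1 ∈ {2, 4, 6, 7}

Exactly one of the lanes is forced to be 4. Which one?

lane 2

The 8 variables together cover exactly {1, 2, 3, 4, 5, 6, 7, 8} — 8 values for 8 variables — and 3 appears only in lane 5's list, so lane 5 = 3.
The 3 variables lane 4, lane 6, lane 7 are confined to {5, 6, 8}, which locks those values in; drop them from lane 1, lane 2, lane 3, lane 8.
That leaves lane 3 = 1. So lane 2 can't be 1.
So 4 goes to lane 2.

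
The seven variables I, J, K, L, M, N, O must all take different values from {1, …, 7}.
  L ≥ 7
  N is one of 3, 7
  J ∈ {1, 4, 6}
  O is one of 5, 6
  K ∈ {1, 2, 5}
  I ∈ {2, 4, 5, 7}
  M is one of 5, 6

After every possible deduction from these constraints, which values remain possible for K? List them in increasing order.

L must be 7 (only option left). So I, N can't be 7.
N must be 3 (only option left).
M and O share exactly the 2 values {5, 6}; by pigeonhole those values go to them, so strike 5, 6 from I, J, K.
No further eliminations apply; K can still be any of 1, 2.

1, 2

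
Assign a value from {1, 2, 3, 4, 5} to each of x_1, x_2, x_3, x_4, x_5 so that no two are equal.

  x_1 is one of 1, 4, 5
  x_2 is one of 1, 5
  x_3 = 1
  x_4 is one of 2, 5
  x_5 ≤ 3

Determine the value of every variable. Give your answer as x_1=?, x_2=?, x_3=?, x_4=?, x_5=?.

x_3 has just one choice, so x_3 = 1. Strike 1 from x_1, x_2, x_5.
That leaves x_2 = 5. Eliminate 5 elsewhere: x_1, x_4.
x_4 has just one choice, so x_4 = 2. Eliminate 2 elsewhere: x_5.
x_5 has just one choice, so x_5 = 3.
x_1 must be 4 (only option left).

x_1=4, x_2=5, x_3=1, x_4=2, x_5=3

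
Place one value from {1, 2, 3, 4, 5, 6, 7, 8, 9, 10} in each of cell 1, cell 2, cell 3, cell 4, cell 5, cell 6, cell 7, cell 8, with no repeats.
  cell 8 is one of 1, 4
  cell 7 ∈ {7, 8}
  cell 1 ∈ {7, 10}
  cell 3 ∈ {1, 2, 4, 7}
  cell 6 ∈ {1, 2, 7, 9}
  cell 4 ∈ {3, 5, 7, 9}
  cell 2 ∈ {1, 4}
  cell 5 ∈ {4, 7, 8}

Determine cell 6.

cell 2 and cell 8 between them cover only {1, 4} — a naked pair. Remove those values from cell 3, cell 5, cell 6.
cell 5 and cell 7 between them cover only {7, 8} — a naked pair. Remove those values from cell 1, cell 3, cell 4, cell 6.
That leaves cell 1 = 10.
cell 3 has just one choice, so cell 3 = 2. Remove 2 from cell 6.
So cell 6 = 9.

9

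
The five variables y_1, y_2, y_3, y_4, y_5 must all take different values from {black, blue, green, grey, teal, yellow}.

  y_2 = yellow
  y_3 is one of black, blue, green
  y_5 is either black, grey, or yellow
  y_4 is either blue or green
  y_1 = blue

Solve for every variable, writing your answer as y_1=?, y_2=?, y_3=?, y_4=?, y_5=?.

y_1 has just one choice, so y_1 = blue. So y_3, y_4 can't be blue.
y_2 must be yellow (only option left). Strike yellow from y_5.
y_4 must be green (only option left). Remove green from y_3.
y_3 must be black (only option left). Remove black from y_5.
y_5 must be grey (only option left).

y_1=blue, y_2=yellow, y_3=black, y_4=green, y_5=grey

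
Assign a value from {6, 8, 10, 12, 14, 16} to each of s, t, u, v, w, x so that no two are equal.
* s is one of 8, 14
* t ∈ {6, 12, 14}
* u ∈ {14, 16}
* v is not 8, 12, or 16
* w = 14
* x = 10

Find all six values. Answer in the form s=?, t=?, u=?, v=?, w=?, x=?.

w has just one choice, so w = 14. So s, t, u, v can't be 14.
x must be 10 (only option left). Strike 10 from v.
s's domain is down to {8}, so s = 8.
u's domain is down to {16}, so u = 16.
v's domain is down to {6}, so v = 6. Remove 6 from t.
That leaves t = 12.

s=8, t=12, u=16, v=6, w=14, x=10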